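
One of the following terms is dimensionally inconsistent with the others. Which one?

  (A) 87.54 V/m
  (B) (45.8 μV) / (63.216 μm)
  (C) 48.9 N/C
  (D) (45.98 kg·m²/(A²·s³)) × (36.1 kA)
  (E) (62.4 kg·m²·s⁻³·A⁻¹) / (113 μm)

(D)

In SI base units:
  (A) V·m⁻¹ = J·C⁻¹·m⁻¹ = kg·m·s⁻³·A⁻¹
  (B) [kg·m²·s⁻³·A⁻¹] / [m] = kg·m·s⁻³·A⁻¹
  (C) N·C⁻¹ = kg·m·s⁻²·(s·A)⁻¹ = kg·m·s⁻³·A⁻¹
  (D) [kg·m²·s⁻³·A⁻²] · [A] = kg·m²·s⁻³·A⁻¹
  (E) [kg·m²·s⁻³·A⁻¹] / [m] = kg·m·s⁻³·A⁻¹
All reduce to kg·m·s⁻³·A⁻¹ except (D), which is kg·m²·s⁻³·A⁻¹.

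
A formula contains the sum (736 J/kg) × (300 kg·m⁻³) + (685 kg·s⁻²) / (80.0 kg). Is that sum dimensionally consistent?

No

Reduce each to base SI dimensions:
  (736 J/kg) × (300 kg·m⁻³):  [m²·s⁻²] · [kg·m⁻³] = kg·m⁻¹·s⁻²
  (685 kg·s⁻²) / (80.0 kg):  [kg·s⁻²] / [kg] = s⁻²
kg·m⁻¹·s⁻² ≠ s⁻², so they cannot be added.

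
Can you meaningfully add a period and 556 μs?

Yes

Dimensions:
  a period:  [period] = s
  556 μs:  s
Both are s, so they have the same dimensions and can be added.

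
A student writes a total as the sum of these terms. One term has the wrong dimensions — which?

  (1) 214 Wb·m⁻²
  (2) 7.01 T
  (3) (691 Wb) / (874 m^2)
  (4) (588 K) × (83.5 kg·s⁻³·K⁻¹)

(4)

Dimensions:
  (1) Wb·m⁻² = V·s·m⁻² = kg·s⁻²·A⁻¹
  (2) T = Wb·m⁻² = kg·s⁻²·A⁻¹
  (3) [kg·m²·s⁻²·A⁻¹] / [m²] = kg·s⁻²·A⁻¹
  (4) [K] · [kg·s⁻³·K⁻¹] = kg·s⁻³
All reduce to kg·s⁻²·A⁻¹ except (4), which is kg·s⁻³.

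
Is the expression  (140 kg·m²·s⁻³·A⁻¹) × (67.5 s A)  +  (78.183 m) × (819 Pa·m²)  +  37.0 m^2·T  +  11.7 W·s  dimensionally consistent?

Expand each in SI base units:
  (140 kg·m²·s⁻³·A⁻¹) × (67.5 s A):  [kg·m²·s⁻³·A⁻¹] · [s·A] = kg·m²·s⁻²
  (78.183 m) × (819 Pa·m²):  [m] · [kg·m·s⁻²] = kg·m²·s⁻²
  37.0 m^2·T:  T·m² = Wb·m⁻²·m² = kg·m²·s⁻²·A⁻¹
  11.7 W·s:  W·s = J·s⁻¹·s = kg·m²·s⁻²
The terms do not share a single dimension (kg·m²·s⁻² vs kg·m²·s⁻²·A⁻¹).

No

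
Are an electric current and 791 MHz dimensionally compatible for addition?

No

Reduce each to base SI dimensions:
  an electric current:  [electric current] = A
  791 MHz:  Hz = s⁻¹
A ≠ s⁻¹, so they cannot be added.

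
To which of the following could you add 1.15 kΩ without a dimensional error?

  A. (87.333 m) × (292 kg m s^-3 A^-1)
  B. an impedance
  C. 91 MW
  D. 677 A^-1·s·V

Reference: Ω = V·A⁻¹ = kg·m²·s⁻³·A⁻².
Each option:
  A. [m] · [kg·m·s⁻³·A⁻¹] = kg·m²·s⁻³·A⁻¹
  B. [impedance] = kg·m²·s⁻³·A⁻²  ← same
  C. W = J·s⁻¹ = kg·m²·s⁻³
  D. V·s·A⁻¹ = J·C⁻¹·s·A⁻¹ = kg·m²·s⁻²·A⁻²
Only B. matches kg·m²·s⁻³·A⁻².

B.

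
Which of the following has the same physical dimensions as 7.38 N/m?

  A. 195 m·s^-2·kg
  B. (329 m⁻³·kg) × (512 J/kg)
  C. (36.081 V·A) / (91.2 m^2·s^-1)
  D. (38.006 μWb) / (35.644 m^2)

Reference: N·m⁻¹ = kg·m·s⁻²·m⁻¹ = kg·s⁻².
Each option:
  A. kg·m·s⁻²
  B. [kg·m⁻³] · [m²·s⁻²] = kg·m⁻¹·s⁻²
  C. [kg·m²·s⁻³] / [m²·s⁻¹] = kg·s⁻²  ← same
  D. [kg·m²·s⁻²·A⁻¹] / [m²] = kg·s⁻²·A⁻¹
Only C. matches kg·s⁻².

C.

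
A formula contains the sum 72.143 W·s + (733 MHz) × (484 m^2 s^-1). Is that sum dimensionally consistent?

In SI base units:
  72.143 W·s:  W·s = J·s⁻¹·s = kg·m²·s⁻²
  (733 MHz) × (484 m^2 s^-1):  [s⁻¹] · [m²·s⁻¹] = m²·s⁻²
kg·m²·s⁻² ≠ m²·s⁻², so they cannot be added.

No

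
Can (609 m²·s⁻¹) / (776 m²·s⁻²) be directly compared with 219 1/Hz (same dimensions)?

Yes

Expand each in SI base units:
  (609 m²·s⁻¹) / (776 m²·s⁻²):  [m²·s⁻¹] / [m²·s⁻²] = s
  219 1/Hz:  Hz⁻¹ = (s⁻¹)⁻¹ = s
Both are s, so they have the same dimensions and can be added.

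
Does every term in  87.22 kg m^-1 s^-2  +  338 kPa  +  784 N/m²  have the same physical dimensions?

Yes

Work out the base dimensions of each:
  87.22 kg m^-1 s^-2:  kg·m⁻¹·s⁻²
  338 kPa:  Pa = N·m⁻² = kg·m⁻¹·s⁻²
  784 N/m²:  N·m⁻² = kg·m·s⁻²·m⁻² = kg·m⁻¹·s⁻²
Every term reduces to kg·m⁻¹·s⁻².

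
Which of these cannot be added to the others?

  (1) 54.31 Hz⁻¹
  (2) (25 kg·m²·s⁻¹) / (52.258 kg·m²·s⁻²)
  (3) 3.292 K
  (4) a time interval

Dimensions:
  (1) Hz⁻¹ = (s⁻¹)⁻¹ = s
  (2) [kg·m²·s⁻¹] / [kg·m²·s⁻²] = s
  (3) K
  (4) [time interval] = s
All reduce to s except (3), which is K.

(3)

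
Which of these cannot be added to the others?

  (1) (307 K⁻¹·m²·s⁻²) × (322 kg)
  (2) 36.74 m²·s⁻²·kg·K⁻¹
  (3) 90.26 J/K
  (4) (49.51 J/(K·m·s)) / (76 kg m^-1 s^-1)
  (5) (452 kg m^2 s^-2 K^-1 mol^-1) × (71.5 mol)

Work out the base dimensions of each:
  (1) [m²·s⁻²·K⁻¹] · [kg] = kg·m²·s⁻²·K⁻¹
  (2) kg·m²·s⁻²·K⁻¹
  (3) J·K⁻¹ = N·m·K⁻¹ = kg·m²·s⁻²·K⁻¹
  (4) [kg·m·s⁻³·K⁻¹] / [kg·m⁻¹·s⁻¹] = m²·s⁻²·K⁻¹
  (5) [kg·m²·s⁻²·K⁻¹·mol⁻¹] · [mol] = kg·m²·s⁻²·K⁻¹
All reduce to kg·m²·s⁻²·K⁻¹ except (4), which is m²·s⁻²·K⁻¹.

(4)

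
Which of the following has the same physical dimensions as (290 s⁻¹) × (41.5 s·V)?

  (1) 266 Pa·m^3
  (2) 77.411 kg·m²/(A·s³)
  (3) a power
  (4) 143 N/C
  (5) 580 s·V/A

(2)

Reference: [s⁻¹] · [kg·m²·s⁻²·A⁻¹] = kg·m²·s⁻³·A⁻¹.
Each option:
  (1) Pa·m³ = N·m⁻²·m³ = kg·m²·s⁻²
  (2) kg·m²·s⁻³·A⁻¹  ← same
  (3) [power] = kg·m²·s⁻³
  (4) N·C⁻¹ = kg·m·s⁻²·(s·A)⁻¹ = kg·m·s⁻³·A⁻¹
  (5) V·s·A⁻¹ = J·C⁻¹·s·A⁻¹ = kg·m²·s⁻²·A⁻²
Only (2) matches kg·m²·s⁻³·A⁻¹.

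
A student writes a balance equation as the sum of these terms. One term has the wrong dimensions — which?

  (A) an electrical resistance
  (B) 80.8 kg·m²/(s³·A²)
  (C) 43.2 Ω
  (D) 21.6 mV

(D)

Dimensions:
  (A) [electrical resistance] = kg·m²·s⁻³·A⁻²
  (B) kg·m²·s⁻³·A⁻²
  (C) Ω = V·A⁻¹ = kg·m²·s⁻³·A⁻²
  (D) V = J·C⁻¹ = kg·m²·s⁻³·A⁻¹
All reduce to kg·m²·s⁻³·A⁻² except (D), which is kg·m²·s⁻³·A⁻¹.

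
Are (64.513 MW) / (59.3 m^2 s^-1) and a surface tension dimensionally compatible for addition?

In SI base units:
  (64.513 MW) / (59.3 m^2 s^-1):  [kg·m²·s⁻³] / [m²·s⁻¹] = kg·s⁻²
  a surface tension:  [surface tension] = kg·s⁻²
Both are kg·s⁻², so they have the same dimensions and can be added.

Yes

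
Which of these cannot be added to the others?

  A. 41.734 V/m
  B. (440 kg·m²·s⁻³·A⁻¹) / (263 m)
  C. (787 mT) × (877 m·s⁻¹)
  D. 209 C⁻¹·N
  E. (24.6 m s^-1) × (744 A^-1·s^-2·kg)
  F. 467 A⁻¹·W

Expand each in SI base units:
  A. V·m⁻¹ = J·C⁻¹·m⁻¹ = kg·m·s⁻³·A⁻¹
  B. [kg·m²·s⁻³·A⁻¹] / [m] = kg·m·s⁻³·A⁻¹
  C. [kg·s⁻²·A⁻¹] · [m·s⁻¹] = kg·m·s⁻³·A⁻¹
  D. N·C⁻¹ = kg·m·s⁻²·(s·A)⁻¹ = kg·m·s⁻³·A⁻¹
  E. [m·s⁻¹] · [kg·s⁻²·A⁻¹] = kg·m·s⁻³·A⁻¹
  F. W·A⁻¹ = J·s⁻¹·A⁻¹ = kg·m²·s⁻³·A⁻¹
All reduce to kg·m·s⁻³·A⁻¹ except F., which is kg·m²·s⁻³·A⁻¹.

F.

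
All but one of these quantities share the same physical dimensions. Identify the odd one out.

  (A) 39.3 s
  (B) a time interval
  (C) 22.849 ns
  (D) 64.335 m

(D)

Dimensions:
  (A) s
  (B) [time interval] = s
  (C) s
  (D) m
All reduce to s except (D), which is m.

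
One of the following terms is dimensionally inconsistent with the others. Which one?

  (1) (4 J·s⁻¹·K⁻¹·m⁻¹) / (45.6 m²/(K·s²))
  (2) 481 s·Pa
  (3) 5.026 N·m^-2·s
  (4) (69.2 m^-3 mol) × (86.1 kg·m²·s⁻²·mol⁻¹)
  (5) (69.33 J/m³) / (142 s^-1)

Dimensions:
  (1) [kg·m·s⁻³·K⁻¹] / [m²·s⁻²·K⁻¹] = kg·m⁻¹·s⁻¹
  (2) Pa·s = N·m⁻²·s = kg·m⁻¹·s⁻¹
  (3) N·s·m⁻² = kg·m·s⁻²·s·m⁻² = kg·m⁻¹·s⁻¹
  (4) [m⁻³·mol] · [kg·m²·s⁻²·mol⁻¹] = kg·m⁻¹·s⁻²
  (5) [kg·m⁻¹·s⁻²] / [s⁻¹] = kg·m⁻¹·s⁻¹
All reduce to kg·m⁻¹·s⁻¹ except (4), which is kg·m⁻¹·s⁻².

(4)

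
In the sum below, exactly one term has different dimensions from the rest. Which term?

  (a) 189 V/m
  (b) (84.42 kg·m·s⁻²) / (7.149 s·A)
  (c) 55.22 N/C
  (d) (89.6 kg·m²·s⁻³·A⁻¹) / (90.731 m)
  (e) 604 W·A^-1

(e)

Reduce each to base SI dimensions:
  (a) V·m⁻¹ = J·C⁻¹·m⁻¹ = kg·m·s⁻³·A⁻¹
  (b) [kg·m·s⁻²] / [s·A] = kg·m·s⁻³·A⁻¹
  (c) N·C⁻¹ = kg·m·s⁻²·(s·A)⁻¹ = kg·m·s⁻³·A⁻¹
  (d) [kg·m²·s⁻³·A⁻¹] / [m] = kg·m·s⁻³·A⁻¹
  (e) W·A⁻¹ = J·s⁻¹·A⁻¹ = kg·m²·s⁻³·A⁻¹
All reduce to kg·m·s⁻³·A⁻¹ except (e), which is kg·m²·s⁻³·A⁻¹.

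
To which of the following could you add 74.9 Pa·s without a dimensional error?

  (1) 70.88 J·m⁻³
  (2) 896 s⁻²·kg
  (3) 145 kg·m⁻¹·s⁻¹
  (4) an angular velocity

Reference: Pa·s = N·m⁻²·s = kg·m⁻¹·s⁻¹.
Each option:
  (1) J·m⁻³ = N·m·m⁻³ = kg·m⁻¹·s⁻²
  (2) kg·s⁻²
  (3) kg·m⁻¹·s⁻¹  ← same
  (4) [angular velocity] = s⁻¹
Only (3) matches kg·m⁻¹·s⁻¹.

(3)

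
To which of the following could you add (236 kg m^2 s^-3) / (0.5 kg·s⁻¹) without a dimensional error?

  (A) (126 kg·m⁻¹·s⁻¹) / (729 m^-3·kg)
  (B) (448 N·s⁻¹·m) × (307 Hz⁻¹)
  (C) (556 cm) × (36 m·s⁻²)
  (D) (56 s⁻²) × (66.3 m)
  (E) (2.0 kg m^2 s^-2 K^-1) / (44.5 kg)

Reference: [kg·m²·s⁻³] / [kg·s⁻¹] = m²·s⁻².
Each option:
  (A) [kg·m⁻¹·s⁻¹] / [kg·m⁻³] = m²·s⁻¹
  (B) [kg·m²·s⁻³] · [s] = kg·m²·s⁻²
  (C) [m] · [m·s⁻²] = m²·s⁻²  ← same
  (D) [s⁻²] · [m] = m·s⁻²
  (E) [kg·m²·s⁻²·K⁻¹] / [kg] = m²·s⁻²·K⁻¹
Only (C) matches m²·s⁻².

(C)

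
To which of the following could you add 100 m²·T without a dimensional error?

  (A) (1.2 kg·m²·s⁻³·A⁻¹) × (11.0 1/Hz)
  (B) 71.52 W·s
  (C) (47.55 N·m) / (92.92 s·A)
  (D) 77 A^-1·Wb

Reference: T·m² = Wb·m⁻²·m² = kg·m²·s⁻²·A⁻¹.
Each option:
  (A) [kg·m²·s⁻³·A⁻¹] · [s] = kg·m²·s⁻²·A⁻¹  ← same
  (B) W·s = J·s⁻¹·s = kg·m²·s⁻²
  (C) [kg·m²·s⁻²] / [s·A] = kg·m²·s⁻³·A⁻¹
  (D) Wb·A⁻¹ = V·s·A⁻¹ = kg·m²·s⁻²·A⁻²
Only (A) matches kg·m²·s⁻²·A⁻¹.

(A)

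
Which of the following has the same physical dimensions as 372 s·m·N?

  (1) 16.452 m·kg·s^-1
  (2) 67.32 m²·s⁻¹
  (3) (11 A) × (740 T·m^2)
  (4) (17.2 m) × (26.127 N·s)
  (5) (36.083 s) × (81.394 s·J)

(4)

Reference: N·m·s = kg·m·s⁻²·m·s = kg·m²·s⁻¹.
Each option:
  (1) kg·m·s⁻¹
  (2) m²·s⁻¹
  (3) [A] · [kg·m²·s⁻²·A⁻¹] = kg·m²·s⁻²
  (4) [m] · [kg·m·s⁻¹] = kg·m²·s⁻¹  ← same
  (5) [s] · [kg·m²·s⁻¹] = kg·m²
Only (4) matches kg·m²·s⁻¹.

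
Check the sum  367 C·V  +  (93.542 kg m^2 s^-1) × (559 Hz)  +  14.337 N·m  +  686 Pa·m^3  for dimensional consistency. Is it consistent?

Reduce each to base SI dimensions:
  367 C·V:  C·V = s·A·J·C⁻¹ = kg·m²·s⁻²
  (93.542 kg m^2 s^-1) × (559 Hz):  [kg·m²·s⁻¹] · [s⁻¹] = kg·m²·s⁻²
  14.337 N·m:  N·m = kg·m·s⁻²·m = kg·m²·s⁻²
  686 Pa·m^3:  Pa·m³ = N·m⁻²·m³ = kg·m²·s⁻²
Every term reduces to kg·m²·s⁻².

Yes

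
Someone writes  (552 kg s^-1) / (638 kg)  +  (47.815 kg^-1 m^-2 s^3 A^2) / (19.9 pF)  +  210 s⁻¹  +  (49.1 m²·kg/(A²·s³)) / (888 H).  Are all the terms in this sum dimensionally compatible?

Expand each in SI base units:
  (552 kg s^-1) / (638 kg):  [kg·s⁻¹] / [kg] = s⁻¹
  (47.815 kg^-1 m^-2 s^3 A^2) / (19.9 pF):  [kg⁻¹·m⁻²·s³·A²] / [kg⁻¹·m⁻²·s⁴·A²] = s⁻¹
  210 s⁻¹:  s⁻¹
  (49.1 m²·kg/(A²·s³)) / (888 H):  [kg·m²·s⁻³·A⁻²] / [kg·m²·s⁻²·A⁻²] = s⁻¹
Every term reduces to s⁻¹.

Yes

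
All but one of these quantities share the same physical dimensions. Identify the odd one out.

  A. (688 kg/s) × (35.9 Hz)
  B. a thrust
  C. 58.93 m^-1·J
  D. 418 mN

Expand each in SI base units:
  A. [kg·s⁻¹] · [s⁻¹] = kg·s⁻²
  B. [thrust] = kg·m·s⁻²
  C. J·m⁻¹ = N·m·m⁻¹ = kg·m·s⁻²
  D. N = kg·m·s⁻²
All reduce to kg·m·s⁻² except A., which is kg·s⁻².

A.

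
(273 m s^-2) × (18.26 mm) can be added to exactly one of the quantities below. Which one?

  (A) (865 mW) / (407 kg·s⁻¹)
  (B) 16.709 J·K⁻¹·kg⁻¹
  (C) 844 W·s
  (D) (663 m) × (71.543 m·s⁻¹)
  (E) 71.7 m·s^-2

Reference: [m·s⁻²] · [m] = m²·s⁻².
Each option:
  (A) [kg·m²·s⁻³] / [kg·s⁻¹] = m²·s⁻²  ← same
  (B) J·kg⁻¹·K⁻¹ = N·m·kg⁻¹·K⁻¹ = m²·s⁻²·K⁻¹
  (C) W·s = J·s⁻¹·s = kg·m²·s⁻²
  (D) [m] · [m·s⁻¹] = m²·s⁻¹
  (E) m·s⁻²
Only (A) matches m²·s⁻².

(A)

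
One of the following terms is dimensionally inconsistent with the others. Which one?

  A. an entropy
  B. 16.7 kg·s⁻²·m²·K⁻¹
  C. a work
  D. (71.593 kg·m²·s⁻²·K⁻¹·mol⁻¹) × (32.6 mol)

Dimensions:
  A. [entropy] = kg·m²·s⁻²·K⁻¹
  B. kg·m²·s⁻²·K⁻¹
  C. [work] = kg·m²·s⁻²
  D. [kg·m²·s⁻²·K⁻¹·mol⁻¹] · [mol] = kg·m²·s⁻²·K⁻¹
All reduce to kg·m²·s⁻²·K⁻¹ except C., which is kg·m²·s⁻².

C.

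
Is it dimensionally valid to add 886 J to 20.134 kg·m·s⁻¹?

No

Work out the base dimensions of each:
  886 J:  J = N·m = kg·m²·s⁻²
  20.134 kg·m·s⁻¹:  kg·m·s⁻¹
kg·m²·s⁻² ≠ kg·m·s⁻¹, so they cannot be added.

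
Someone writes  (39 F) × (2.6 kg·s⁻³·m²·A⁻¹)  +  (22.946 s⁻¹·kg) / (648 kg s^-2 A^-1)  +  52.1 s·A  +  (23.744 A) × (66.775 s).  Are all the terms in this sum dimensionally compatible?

Expand each in SI base units:
  (39 F) × (2.6 kg·s⁻³·m²·A⁻¹):  [kg⁻¹·m⁻²·s⁴·A²] · [kg·m²·s⁻³·A⁻¹] = s·A
  (22.946 s⁻¹·kg) / (648 kg s^-2 A^-1):  [kg·s⁻¹] / [kg·s⁻²·A⁻¹] = s·A
  52.1 s·A:  A·s = s·A
  (23.744 A) × (66.775 s):  [A] · [s] = s·A
Every term reduces to s·A.

Yes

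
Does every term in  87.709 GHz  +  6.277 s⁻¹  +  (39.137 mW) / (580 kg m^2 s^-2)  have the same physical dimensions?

Expand each in SI base units:
  87.709 GHz:  Hz = s⁻¹
  6.277 s⁻¹:  s⁻¹
  (39.137 mW) / (580 kg m^2 s^-2):  [kg·m²·s⁻³] / [kg·m²·s⁻²] = s⁻¹
Every term reduces to s⁻¹.

Yes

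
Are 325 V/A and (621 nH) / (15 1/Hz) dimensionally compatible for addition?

Dimensions:
  325 V/A:  V·A⁻¹ = J·C⁻¹·A⁻¹ = kg·m²·s⁻³·A⁻²
  (621 nH) / (15 1/Hz):  [kg·m²·s⁻²·A⁻²] / [s] = kg·m²·s⁻³·A⁻²
Both are kg·m²·s⁻³·A⁻², so they have the same dimensions and can be added.

Yes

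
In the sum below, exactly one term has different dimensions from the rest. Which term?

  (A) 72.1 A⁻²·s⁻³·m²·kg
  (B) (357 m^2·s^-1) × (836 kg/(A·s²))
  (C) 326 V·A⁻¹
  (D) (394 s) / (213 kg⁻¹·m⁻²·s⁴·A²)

(B)

In SI base units:
  (A) kg·m²·s⁻³·A⁻²
  (B) [m²·s⁻¹] · [kg·s⁻²·A⁻¹] = kg·m²·s⁻³·A⁻¹
  (C) V·A⁻¹ = J·C⁻¹·A⁻¹ = kg·m²·s⁻³·A⁻²
  (D) [s] / [kg⁻¹·m⁻²·s⁴·A²] = kg·m²·s⁻³·A⁻²
All reduce to kg·m²·s⁻³·A⁻² except (B), which is kg·m²·s⁻³·A⁻¹.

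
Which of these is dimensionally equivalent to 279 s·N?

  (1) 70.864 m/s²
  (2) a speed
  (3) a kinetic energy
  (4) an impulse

Reference: N·s = kg·m·s⁻²·s = kg·m·s⁻¹.
Each option:
  (1) m·s⁻²
  (2) [speed] = m·s⁻¹
  (3) [kinetic energy] = kg·m²·s⁻²
  (4) [impulse] = kg·m·s⁻¹  ← same
Only (4) matches kg·m·s⁻¹.

(4)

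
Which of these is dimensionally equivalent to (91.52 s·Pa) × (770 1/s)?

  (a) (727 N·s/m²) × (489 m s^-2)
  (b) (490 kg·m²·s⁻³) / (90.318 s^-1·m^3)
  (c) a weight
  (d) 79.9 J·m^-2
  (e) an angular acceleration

Reference: [kg·m⁻¹·s⁻¹] · [s⁻¹] = kg·m⁻¹·s⁻².
Each option:
  (a) [kg·m⁻¹·s⁻¹] · [m·s⁻²] = kg·s⁻³
  (b) [kg·m²·s⁻³] / [m³·s⁻¹] = kg·m⁻¹·s⁻²  ← same
  (c) [weight] = kg·m·s⁻²
  (d) J·m⁻² = N·m·m⁻² = kg·s⁻²
  (e) [angular acceleration] = s⁻²
Only (b) matches kg·m⁻¹·s⁻².

(b)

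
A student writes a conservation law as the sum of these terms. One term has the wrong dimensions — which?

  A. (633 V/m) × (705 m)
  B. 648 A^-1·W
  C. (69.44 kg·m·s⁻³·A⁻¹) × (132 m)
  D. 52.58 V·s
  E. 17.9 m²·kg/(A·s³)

Dimensions:
  A. [kg·m·s⁻³·A⁻¹] · [m] = kg·m²·s⁻³·A⁻¹
  B. W·A⁻¹ = J·s⁻¹·A⁻¹ = kg·m²·s⁻³·A⁻¹
  C. [kg·m·s⁻³·A⁻¹] · [m] = kg·m²·s⁻³·A⁻¹
  D. V·s = J·C⁻¹·s = kg·m²·s⁻²·A⁻¹
  E. kg·m²·s⁻³·A⁻¹
All reduce to kg·m²·s⁻³·A⁻¹ except D., which is kg·m²·s⁻²·A⁻¹.

D.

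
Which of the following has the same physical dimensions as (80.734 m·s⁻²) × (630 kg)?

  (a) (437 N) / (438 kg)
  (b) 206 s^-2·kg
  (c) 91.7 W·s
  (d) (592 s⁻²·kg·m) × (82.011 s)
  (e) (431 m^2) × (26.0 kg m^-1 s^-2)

(e)

Reference: [m·s⁻²] · [kg] = kg·m·s⁻².
Each option:
  (a) [kg·m·s⁻²] / [kg] = m·s⁻²
  (b) kg·s⁻²
  (c) W·s = J·s⁻¹·s = kg·m²·s⁻²
  (d) [kg·m·s⁻²] · [s] = kg·m·s⁻¹
  (e) [m²] · [kg·m⁻¹·s⁻²] = kg·m·s⁻²  ← same
Only (e) matches kg·m·s⁻².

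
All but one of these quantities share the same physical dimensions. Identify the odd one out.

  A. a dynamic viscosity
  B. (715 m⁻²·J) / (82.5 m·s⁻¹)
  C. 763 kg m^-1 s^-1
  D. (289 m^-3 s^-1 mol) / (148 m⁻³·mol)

Reduce each to base SI dimensions:
  A. [dynamic viscosity] = kg·m⁻¹·s⁻¹
  B. [kg·s⁻²] / [m·s⁻¹] = kg·m⁻¹·s⁻¹
  C. kg·m⁻¹·s⁻¹
  D. [m⁻³·s⁻¹·mol] / [m⁻³·mol] = s⁻¹
All reduce to kg·m⁻¹·s⁻¹ except D., which is s⁻¹.

D.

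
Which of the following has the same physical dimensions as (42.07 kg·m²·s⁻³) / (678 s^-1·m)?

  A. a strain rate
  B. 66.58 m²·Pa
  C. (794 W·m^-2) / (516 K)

Reference: [kg·m²·s⁻³] / [m·s⁻¹] = kg·m·s⁻².
Each option:
  A. [strain rate] = s⁻¹
  B. Pa·m² = N·m⁻²·m² = kg·m·s⁻²  ← same
  C. [kg·s⁻³] / [K] = kg·s⁻³·K⁻¹
Only B. matches kg·m·s⁻².

B.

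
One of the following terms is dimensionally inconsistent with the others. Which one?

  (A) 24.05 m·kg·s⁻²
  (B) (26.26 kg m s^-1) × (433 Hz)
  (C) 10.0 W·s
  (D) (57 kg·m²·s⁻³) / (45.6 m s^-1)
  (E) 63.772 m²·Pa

(C)

Work out the base dimensions of each:
  (A) kg·m·s⁻²
  (B) [kg·m·s⁻¹] · [s⁻¹] = kg·m·s⁻²
  (C) W·s = J·s⁻¹·s = kg·m²·s⁻²
  (D) [kg·m²·s⁻³] / [m·s⁻¹] = kg·m·s⁻²
  (E) Pa·m² = N·m⁻²·m² = kg·m·s⁻²
All reduce to kg·m·s⁻² except (C), which is kg·m²·s⁻².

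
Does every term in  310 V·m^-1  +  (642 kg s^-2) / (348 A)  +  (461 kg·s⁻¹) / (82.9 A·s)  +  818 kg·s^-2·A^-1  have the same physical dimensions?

Expand each in SI base units:
  310 V·m^-1:  V·m⁻¹ = J·C⁻¹·m⁻¹ = kg·m·s⁻³·A⁻¹
  (642 kg s^-2) / (348 A):  [kg·s⁻²] / [A] = kg·s⁻²·A⁻¹
  (461 kg·s⁻¹) / (82.9 A·s):  [kg·s⁻¹] / [s·A] = kg·s⁻²·A⁻¹
  818 kg·s^-2·A^-1:  kg·s⁻²·A⁻¹
The terms do not share a single dimension (kg·m·s⁻³·A⁻¹ vs kg·s⁻²·A⁻¹).

No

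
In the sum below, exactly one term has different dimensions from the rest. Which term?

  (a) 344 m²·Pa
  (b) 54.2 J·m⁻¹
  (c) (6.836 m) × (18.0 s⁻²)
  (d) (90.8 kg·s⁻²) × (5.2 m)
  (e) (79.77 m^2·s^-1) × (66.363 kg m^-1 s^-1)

(c)

Dimensions:
  (a) Pa·m² = N·m⁻²·m² = kg·m·s⁻²
  (b) J·m⁻¹ = N·m·m⁻¹ = kg·m·s⁻²
  (c) [m] · [s⁻²] = m·s⁻²
  (d) [kg·s⁻²] · [m] = kg·m·s⁻²
  (e) [m²·s⁻¹] · [kg·m⁻¹·s⁻¹] = kg·m·s⁻²
All reduce to kg·m·s⁻² except (c), which is m·s⁻².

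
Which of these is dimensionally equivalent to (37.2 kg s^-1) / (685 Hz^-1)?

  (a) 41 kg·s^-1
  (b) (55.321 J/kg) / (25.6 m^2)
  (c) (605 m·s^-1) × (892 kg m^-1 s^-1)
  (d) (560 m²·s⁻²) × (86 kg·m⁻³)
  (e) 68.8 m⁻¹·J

(c)

Reference: [kg·s⁻¹] / [s] = kg·s⁻².
Each option:
  (a) kg·s⁻¹
  (b) [m²·s⁻²] / [m²] = s⁻²
  (c) [m·s⁻¹] · [kg·m⁻¹·s⁻¹] = kg·s⁻²  ← same
  (d) [m²·s⁻²] · [kg·m⁻³] = kg·m⁻¹·s⁻²
  (e) J·m⁻¹ = N·m·m⁻¹ = kg·m·s⁻²
Only (c) matches kg·s⁻².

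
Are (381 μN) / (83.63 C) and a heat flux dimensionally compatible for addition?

In SI base units:
  (381 μN) / (83.63 C):  [kg·m·s⁻²] / [s·A] = kg·m·s⁻³·A⁻¹
  a heat flux:  [heat flux] = kg·s⁻³
kg·m·s⁻³·A⁻¹ ≠ kg·s⁻³, so they cannot be added.

No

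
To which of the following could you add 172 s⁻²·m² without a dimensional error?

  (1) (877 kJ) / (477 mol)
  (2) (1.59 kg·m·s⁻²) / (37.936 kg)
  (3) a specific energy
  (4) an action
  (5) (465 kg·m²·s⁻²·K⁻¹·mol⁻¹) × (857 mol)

(3)

Reference: m²·s⁻².
Each option:
  (1) [kg·m²·s⁻²] / [mol] = kg·m²·s⁻²·mol⁻¹
  (2) [kg·m·s⁻²] / [kg] = m·s⁻²
  (3) [specific energy] = m²·s⁻²  ← same
  (4) [action] = kg·m²·s⁻¹
  (5) [kg·m²·s⁻²·K⁻¹·mol⁻¹] · [mol] = kg·m²·s⁻²·K⁻¹
Only (3) matches m²·s⁻².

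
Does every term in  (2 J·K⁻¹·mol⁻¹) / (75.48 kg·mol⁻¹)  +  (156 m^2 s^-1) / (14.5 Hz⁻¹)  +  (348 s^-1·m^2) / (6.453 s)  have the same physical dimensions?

No

Work out the base dimensions of each:
  (2 J·K⁻¹·mol⁻¹) / (75.48 kg·mol⁻¹):  [kg·m²·s⁻²·K⁻¹·mol⁻¹] / [kg·mol⁻¹] = m²·s⁻²·K⁻¹
  (156 m^2 s^-1) / (14.5 Hz⁻¹):  [m²·s⁻¹] / [s] = m²·s⁻²
  (348 s^-1·m^2) / (6.453 s):  [m²·s⁻¹] / [s] = m²·s⁻²
The terms do not share a single dimension (m²·s⁻² vs m²·s⁻²·K⁻¹).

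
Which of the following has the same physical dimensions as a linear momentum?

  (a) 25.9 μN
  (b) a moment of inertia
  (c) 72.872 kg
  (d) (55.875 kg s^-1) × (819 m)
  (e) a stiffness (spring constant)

Reference: [linear momentum] = kg·m·s⁻¹.
Each option:
  (a) N = kg·m·s⁻²
  (b) [moment of inertia] = kg·m²
  (c) kg
  (d) [kg·s⁻¹] · [m] = kg·m·s⁻¹  ← same
  (e) [stiffness (spring constant)] = kg·s⁻²
Only (d) matches kg·m·s⁻¹.

(d)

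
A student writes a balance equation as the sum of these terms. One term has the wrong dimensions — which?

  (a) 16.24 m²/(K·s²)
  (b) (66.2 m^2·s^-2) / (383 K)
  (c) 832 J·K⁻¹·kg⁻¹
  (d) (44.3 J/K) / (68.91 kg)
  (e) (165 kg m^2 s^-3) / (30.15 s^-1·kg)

Dimensions:
  (a) m²·s⁻²·K⁻¹
  (b) [m²·s⁻²] / [K] = m²·s⁻²·K⁻¹
  (c) J·kg⁻¹·K⁻¹ = N·m·kg⁻¹·K⁻¹ = m²·s⁻²·K⁻¹
  (d) [kg·m²·s⁻²·K⁻¹] / [kg] = m²·s⁻²·K⁻¹
  (e) [kg·m²·s⁻³] / [kg·s⁻¹] = m²·s⁻²
All reduce to m²·s⁻²·K⁻¹ except (e), which is m²·s⁻².

(e)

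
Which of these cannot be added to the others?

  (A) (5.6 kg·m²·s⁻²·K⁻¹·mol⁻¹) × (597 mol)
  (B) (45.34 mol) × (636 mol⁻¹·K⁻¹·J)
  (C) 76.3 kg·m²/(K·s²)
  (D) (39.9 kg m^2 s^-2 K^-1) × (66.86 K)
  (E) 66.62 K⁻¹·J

(D)

In SI base units:
  (A) [kg·m²·s⁻²·K⁻¹·mol⁻¹] · [mol] = kg·m²·s⁻²·K⁻¹
  (B) [mol] · [kg·m²·s⁻²·K⁻¹·mol⁻¹] = kg·m²·s⁻²·K⁻¹
  (C) kg·m²·s⁻²·K⁻¹
  (D) [kg·m²·s⁻²·K⁻¹] · [K] = kg·m²·s⁻²
  (E) J·K⁻¹ = N·m·K⁻¹ = kg·m²·s⁻²·K⁻¹
All reduce to kg·m²·s⁻²·K⁻¹ except (D), which is kg·m²·s⁻².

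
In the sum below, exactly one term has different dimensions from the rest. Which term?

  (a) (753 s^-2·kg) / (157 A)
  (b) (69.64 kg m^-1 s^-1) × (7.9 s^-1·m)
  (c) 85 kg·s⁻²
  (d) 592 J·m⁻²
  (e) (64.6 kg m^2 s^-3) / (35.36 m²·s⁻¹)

(a)

Dimensions:
  (a) [kg·s⁻²] / [A] = kg·s⁻²·A⁻¹
  (b) [kg·m⁻¹·s⁻¹] · [m·s⁻¹] = kg·s⁻²
  (c) kg·s⁻²
  (d) J·m⁻² = N·m·m⁻² = kg·s⁻²
  (e) [kg·m²·s⁻³] / [m²·s⁻¹] = kg·s⁻²
All reduce to kg·s⁻² except (a), which is kg·s⁻²·A⁻¹.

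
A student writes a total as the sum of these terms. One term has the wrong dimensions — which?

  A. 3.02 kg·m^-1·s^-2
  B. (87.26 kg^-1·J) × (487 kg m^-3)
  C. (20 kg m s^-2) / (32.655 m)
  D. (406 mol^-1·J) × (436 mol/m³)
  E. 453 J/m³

Expand each in SI base units:
  A. kg·m⁻¹·s⁻²
  B. [m²·s⁻²] · [kg·m⁻³] = kg·m⁻¹·s⁻²
  C. [kg·m·s⁻²] / [m] = kg·s⁻²
  D. [kg·m²·s⁻²·mol⁻¹] · [m⁻³·mol] = kg·m⁻¹·s⁻²
  E. J·m⁻³ = N·m·m⁻³ = kg·m⁻¹·s⁻²
All reduce to kg·m⁻¹·s⁻² except C., which is kg·s⁻².

C.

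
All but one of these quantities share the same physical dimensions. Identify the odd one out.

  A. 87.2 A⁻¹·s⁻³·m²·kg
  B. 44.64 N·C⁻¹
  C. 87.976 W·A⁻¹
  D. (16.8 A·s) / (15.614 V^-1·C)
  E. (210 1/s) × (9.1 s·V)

B.

In SI base units:
  A. kg·m²·s⁻³·A⁻¹
  B. N·C⁻¹ = kg·m·s⁻²·(s·A)⁻¹ = kg·m·s⁻³·A⁻¹
  C. W·A⁻¹ = J·s⁻¹·A⁻¹ = kg·m²·s⁻³·A⁻¹
  D. [s·A] / [kg⁻¹·m⁻²·s⁴·A²] = kg·m²·s⁻³·A⁻¹
  E. [s⁻¹] · [kg·m²·s⁻²·A⁻¹] = kg·m²·s⁻³·A⁻¹
All reduce to kg·m²·s⁻³·A⁻¹ except B., which is kg·m·s⁻³·A⁻¹.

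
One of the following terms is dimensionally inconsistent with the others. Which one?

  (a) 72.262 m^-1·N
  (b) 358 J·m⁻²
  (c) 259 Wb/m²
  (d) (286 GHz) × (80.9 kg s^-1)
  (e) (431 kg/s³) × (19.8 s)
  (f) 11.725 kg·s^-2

(c)

In SI base units:
  (a) N·m⁻¹ = kg·m·s⁻²·m⁻¹ = kg·s⁻²
  (b) J·m⁻² = N·m·m⁻² = kg·s⁻²
  (c) Wb·m⁻² = V·s·m⁻² = kg·s⁻²·A⁻¹
  (d) [s⁻¹] · [kg·s⁻¹] = kg·s⁻²
  (e) [kg·s⁻³] · [s] = kg·s⁻²
  (f) kg·s⁻²
All reduce to kg·s⁻² except (c), which is kg·s⁻²·A⁻¹.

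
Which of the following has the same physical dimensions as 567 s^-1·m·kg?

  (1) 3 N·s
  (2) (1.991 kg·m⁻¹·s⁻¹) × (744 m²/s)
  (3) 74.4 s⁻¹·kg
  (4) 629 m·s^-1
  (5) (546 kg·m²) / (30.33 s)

(1)

Reference: kg·m·s⁻¹.
Each option:
  (1) N·s = kg·m·s⁻²·s = kg·m·s⁻¹  ← same
  (2) [kg·m⁻¹·s⁻¹] · [m²·s⁻¹] = kg·m·s⁻²
  (3) kg·s⁻¹
  (4) m·s⁻¹
  (5) [kg·m²] / [s] = kg·m²·s⁻¹
Only (1) matches kg·m·s⁻¹.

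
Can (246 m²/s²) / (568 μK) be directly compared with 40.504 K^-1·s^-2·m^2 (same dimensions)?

Yes

Dimensions:
  (246 m²/s²) / (568 μK):  [m²·s⁻²] / [K] = m²·s⁻²·K⁻¹
  40.504 K^-1·s^-2·m^2:  m²·s⁻²·K⁻¹
Both are m²·s⁻²·K⁻¹, so they have the same dimensions and can be added.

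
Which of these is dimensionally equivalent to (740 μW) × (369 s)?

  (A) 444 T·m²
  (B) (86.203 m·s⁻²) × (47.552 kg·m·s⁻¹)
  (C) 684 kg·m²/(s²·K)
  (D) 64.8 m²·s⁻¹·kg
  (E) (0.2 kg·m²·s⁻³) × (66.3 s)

Reference: [kg·m²·s⁻³] · [s] = kg·m²·s⁻².
Each option:
  (A) T·m² = Wb·m⁻²·m² = kg·m²·s⁻²·A⁻¹
  (B) [m·s⁻²] · [kg·m·s⁻¹] = kg·m²·s⁻³
  (C) kg·m²·s⁻²·K⁻¹
  (D) kg·m²·s⁻¹
  (E) [kg·m²·s⁻³] · [s] = kg·m²·s⁻²  ← same
Only (E) matches kg·m²·s⁻².

(E)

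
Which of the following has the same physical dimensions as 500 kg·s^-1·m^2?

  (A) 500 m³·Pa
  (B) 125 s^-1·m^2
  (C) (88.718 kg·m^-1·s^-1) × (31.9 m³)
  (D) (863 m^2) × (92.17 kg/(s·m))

Reference: kg·m²·s⁻¹.
Each option:
  (A) Pa·m³ = N·m⁻²·m³ = kg·m²·s⁻²
  (B) m²·s⁻¹
  (C) [kg·m⁻¹·s⁻¹] · [m³] = kg·m²·s⁻¹  ← same
  (D) [m²] · [kg·m⁻¹·s⁻¹] = kg·m·s⁻¹
Only (C) matches kg·m²·s⁻¹.

(C)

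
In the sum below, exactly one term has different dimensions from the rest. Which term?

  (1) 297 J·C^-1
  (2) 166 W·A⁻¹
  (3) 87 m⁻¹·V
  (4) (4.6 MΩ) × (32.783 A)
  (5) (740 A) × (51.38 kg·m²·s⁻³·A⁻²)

In SI base units:
  (1) J·C⁻¹ = N·m·(s·A)⁻¹ = kg·m²·s⁻³·A⁻¹
  (2) W·A⁻¹ = J·s⁻¹·A⁻¹ = kg·m²·s⁻³·A⁻¹
  (3) V·m⁻¹ = J·C⁻¹·m⁻¹ = kg·m·s⁻³·A⁻¹
  (4) [kg·m²·s⁻³·A⁻²] · [A] = kg·m²·s⁻³·A⁻¹
  (5) [A] · [kg·m²·s⁻³·A⁻²] = kg·m²·s⁻³·A⁻¹
All reduce to kg·m²·s⁻³·A⁻¹ except (3), which is kg·m·s⁻³·A⁻¹.

(3)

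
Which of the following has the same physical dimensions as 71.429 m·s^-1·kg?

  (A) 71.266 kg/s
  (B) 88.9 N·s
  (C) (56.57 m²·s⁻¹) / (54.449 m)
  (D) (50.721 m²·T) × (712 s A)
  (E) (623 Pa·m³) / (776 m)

Reference: kg·m·s⁻¹.
Each option:
  (A) kg·s⁻¹
  (B) N·s = kg·m·s⁻²·s = kg·m·s⁻¹  ← same
  (C) [m²·s⁻¹] / [m] = m·s⁻¹
  (D) [kg·m²·s⁻²·A⁻¹] · [s·A] = kg·m²·s⁻¹
  (E) [kg·m²·s⁻²] / [m] = kg·m·s⁻²
Only (B) matches kg·m·s⁻¹.

(B)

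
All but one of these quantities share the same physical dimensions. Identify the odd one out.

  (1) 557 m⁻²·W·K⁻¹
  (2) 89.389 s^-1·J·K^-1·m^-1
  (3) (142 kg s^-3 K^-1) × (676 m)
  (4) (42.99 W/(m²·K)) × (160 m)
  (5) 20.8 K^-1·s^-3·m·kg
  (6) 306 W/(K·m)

(1)

In SI base units:
  (1) W·m⁻²·K⁻¹ = J·s⁻¹·m⁻²·K⁻¹ = kg·s⁻³·K⁻¹
  (2) J·s⁻¹·m⁻¹·K⁻¹ = N·m·s⁻¹·m⁻¹·K⁻¹ = kg·m·s⁻³·K⁻¹
  (3) [kg·s⁻³·K⁻¹] · [m] = kg·m·s⁻³·K⁻¹
  (4) [kg·s⁻³·K⁻¹] · [m] = kg·m·s⁻³·K⁻¹
  (5) kg·m·s⁻³·K⁻¹
  (6) W·m⁻¹·K⁻¹ = J·s⁻¹·m⁻¹·K⁻¹ = kg·m·s⁻³·K⁻¹
All reduce to kg·m·s⁻³·K⁻¹ except (1), which is kg·s⁻³·K⁻¹.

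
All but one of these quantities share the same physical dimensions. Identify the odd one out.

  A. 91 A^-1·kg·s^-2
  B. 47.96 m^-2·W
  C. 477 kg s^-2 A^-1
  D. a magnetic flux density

Reduce each to base SI dimensions:
  A. kg·s⁻²·A⁻¹
  B. W·m⁻² = J·s⁻¹·m⁻² = kg·s⁻³
  C. kg·s⁻²·A⁻¹
  D. [magnetic flux density] = kg·s⁻²·A⁻¹
All reduce to kg·s⁻²·A⁻¹ except B., which is kg·s⁻³.

B.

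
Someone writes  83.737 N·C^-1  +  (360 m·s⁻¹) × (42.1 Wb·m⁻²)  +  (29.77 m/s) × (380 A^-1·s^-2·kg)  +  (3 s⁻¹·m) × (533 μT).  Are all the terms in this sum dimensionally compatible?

In SI base units:
  83.737 N·C^-1:  N·C⁻¹ = kg·m·s⁻²·(s·A)⁻¹ = kg·m·s⁻³·A⁻¹
  (360 m·s⁻¹) × (42.1 Wb·m⁻²):  [m·s⁻¹] · [kg·s⁻²·A⁻¹] = kg·m·s⁻³·A⁻¹
  (29.77 m/s) × (380 A^-1·s^-2·kg):  [m·s⁻¹] · [kg·s⁻²·A⁻¹] = kg·m·s⁻³·A⁻¹
  (3 s⁻¹·m) × (533 μT):  [m·s⁻¹] · [kg·s⁻²·A⁻¹] = kg·m·s⁻³·A⁻¹
Every term reduces to kg·m·s⁻³·A⁻¹.

Yes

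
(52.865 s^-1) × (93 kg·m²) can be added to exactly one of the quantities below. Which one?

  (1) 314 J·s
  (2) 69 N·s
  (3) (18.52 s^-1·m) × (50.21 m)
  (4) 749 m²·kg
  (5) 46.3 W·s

(1)

Reference: [s⁻¹] · [kg·m²] = kg·m²·s⁻¹.
Each option:
  (1) J·s = N·m·s = kg·m²·s⁻¹  ← same
  (2) N·s = kg·m·s⁻²·s = kg·m·s⁻¹
  (3) [m·s⁻¹] · [m] = m²·s⁻¹
  (4) kg·m²
  (5) W·s = J·s⁻¹·s = kg·m²·s⁻²
Only (1) matches kg·m²·s⁻¹.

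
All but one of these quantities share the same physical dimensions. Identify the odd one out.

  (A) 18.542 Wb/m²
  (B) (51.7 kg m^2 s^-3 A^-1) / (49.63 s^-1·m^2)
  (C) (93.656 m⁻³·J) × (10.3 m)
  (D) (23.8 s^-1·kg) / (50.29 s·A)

(C)

In SI base units:
  (A) Wb·m⁻² = V·s·m⁻² = kg·s⁻²·A⁻¹
  (B) [kg·m²·s⁻³·A⁻¹] / [m²·s⁻¹] = kg·s⁻²·A⁻¹
  (C) [kg·m⁻¹·s⁻²] · [m] = kg·s⁻²
  (D) [kg·s⁻¹] / [s·A] = kg·s⁻²·A⁻¹
All reduce to kg·s⁻²·A⁻¹ except (C), which is kg·s⁻².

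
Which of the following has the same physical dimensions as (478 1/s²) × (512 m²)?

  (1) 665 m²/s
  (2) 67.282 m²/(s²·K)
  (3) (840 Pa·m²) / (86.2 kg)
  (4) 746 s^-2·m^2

(4)

Reference: [s⁻²] · [m²] = m²·s⁻².
Each option:
  (1) m²·s⁻¹
  (2) m²·s⁻²·K⁻¹
  (3) [kg·m·s⁻²] / [kg] = m·s⁻²
  (4) m²·s⁻²  ← same
Only (4) matches m²·s⁻².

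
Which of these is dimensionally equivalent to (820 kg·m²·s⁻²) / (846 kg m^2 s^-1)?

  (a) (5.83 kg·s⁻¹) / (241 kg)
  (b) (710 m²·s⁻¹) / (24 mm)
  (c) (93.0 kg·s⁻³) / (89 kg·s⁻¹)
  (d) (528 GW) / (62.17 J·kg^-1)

(a)

Reference: [kg·m²·s⁻²] / [kg·m²·s⁻¹] = s⁻¹.
Each option:
  (a) [kg·s⁻¹] / [kg] = s⁻¹  ← same
  (b) [m²·s⁻¹] / [m] = m·s⁻¹
  (c) [kg·s⁻³] / [kg·s⁻¹] = s⁻²
  (d) [kg·m²·s⁻³] / [m²·s⁻²] = kg·s⁻¹
Only (a) matches s⁻¹.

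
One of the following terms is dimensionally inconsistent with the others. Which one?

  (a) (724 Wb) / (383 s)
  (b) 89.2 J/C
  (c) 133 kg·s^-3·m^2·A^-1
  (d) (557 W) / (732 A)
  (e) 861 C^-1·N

(e)

In SI base units:
  (a) [kg·m²·s⁻²·A⁻¹] / [s] = kg·m²·s⁻³·A⁻¹
  (b) J·C⁻¹ = N·m·(s·A)⁻¹ = kg·m²·s⁻³·A⁻¹
  (c) kg·m²·s⁻³·A⁻¹
  (d) [kg·m²·s⁻³] / [A] = kg·m²·s⁻³·A⁻¹
  (e) N·C⁻¹ = kg·m·s⁻²·(s·A)⁻¹ = kg·m·s⁻³·A⁻¹
All reduce to kg·m²·s⁻³·A⁻¹ except (e), which is kg·m·s⁻³·A⁻¹.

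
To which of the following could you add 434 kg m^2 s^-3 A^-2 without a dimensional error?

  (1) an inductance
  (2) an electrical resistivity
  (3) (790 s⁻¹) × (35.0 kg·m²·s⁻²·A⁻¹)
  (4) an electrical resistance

(4)

Reference: kg·m²·s⁻³·A⁻².
Each option:
  (1) [inductance] = kg·m²·s⁻²·A⁻²
  (2) [electrical resistivity] = kg·m³·s⁻³·A⁻²
  (3) [s⁻¹] · [kg·m²·s⁻²·A⁻¹] = kg·m²·s⁻³·A⁻¹
  (4) [electrical resistance] = kg·m²·s⁻³·A⁻²  ← same
Only (4) matches kg·m²·s⁻³·A⁻².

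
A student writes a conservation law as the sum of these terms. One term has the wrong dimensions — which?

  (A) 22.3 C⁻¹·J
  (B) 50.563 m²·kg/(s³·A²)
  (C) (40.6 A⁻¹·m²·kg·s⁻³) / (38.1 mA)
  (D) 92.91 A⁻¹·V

Reduce each to base SI dimensions:
  (A) J·C⁻¹ = N·m·(s·A)⁻¹ = kg·m²·s⁻³·A⁻¹
  (B) kg·m²·s⁻³·A⁻²
  (C) [kg·m²·s⁻³·A⁻¹] / [A] = kg·m²·s⁻³·A⁻²
  (D) V·A⁻¹ = J·C⁻¹·A⁻¹ = kg·m²·s⁻³·A⁻²
All reduce to kg·m²·s⁻³·A⁻² except (A), which is kg·m²·s⁻³·A⁻¹.

(A)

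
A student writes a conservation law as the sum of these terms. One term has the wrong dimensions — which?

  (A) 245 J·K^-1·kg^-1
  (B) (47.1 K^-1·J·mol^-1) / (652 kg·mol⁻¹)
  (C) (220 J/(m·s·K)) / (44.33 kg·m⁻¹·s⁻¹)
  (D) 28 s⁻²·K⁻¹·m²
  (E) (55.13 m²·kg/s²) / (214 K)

Expand each in SI base units:
  (A) J·kg⁻¹·K⁻¹ = N·m·kg⁻¹·K⁻¹ = m²·s⁻²·K⁻¹
  (B) [kg·m²·s⁻²·K⁻¹·mol⁻¹] / [kg·mol⁻¹] = m²·s⁻²·K⁻¹
  (C) [kg·m·s⁻³·K⁻¹] / [kg·m⁻¹·s⁻¹] = m²·s⁻²·K⁻¹
  (D) m²·s⁻²·K⁻¹
  (E) [kg·m²·s⁻²] / [K] = kg·m²·s⁻²·K⁻¹
All reduce to m²·s⁻²·K⁻¹ except (E), which is kg·m²·s⁻²·K⁻¹.

(E)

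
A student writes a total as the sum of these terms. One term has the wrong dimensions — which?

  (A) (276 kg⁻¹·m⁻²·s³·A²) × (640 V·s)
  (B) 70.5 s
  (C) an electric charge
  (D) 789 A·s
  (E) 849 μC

Reduce each to base SI dimensions:
  (A) [kg⁻¹·m⁻²·s³·A²] · [kg·m²·s⁻²·A⁻¹] = s·A
  (B) s
  (C) [electric charge] = s·A
  (D) A·s = s·A
  (E) C = s·A
All reduce to s·A except (B), which is s.

(B)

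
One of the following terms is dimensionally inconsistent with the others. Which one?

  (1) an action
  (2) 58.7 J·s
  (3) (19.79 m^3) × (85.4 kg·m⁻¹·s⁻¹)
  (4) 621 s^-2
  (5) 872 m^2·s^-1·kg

(4)

Expand each in SI base units:
  (1) [action] = kg·m²·s⁻¹
  (2) J·s = N·m·s = kg·m²·s⁻¹
  (3) [m³] · [kg·m⁻¹·s⁻¹] = kg·m²·s⁻¹
  (4) s⁻²
  (5) kg·m²·s⁻¹
All reduce to kg·m²·s⁻¹ except (4), which is s⁻².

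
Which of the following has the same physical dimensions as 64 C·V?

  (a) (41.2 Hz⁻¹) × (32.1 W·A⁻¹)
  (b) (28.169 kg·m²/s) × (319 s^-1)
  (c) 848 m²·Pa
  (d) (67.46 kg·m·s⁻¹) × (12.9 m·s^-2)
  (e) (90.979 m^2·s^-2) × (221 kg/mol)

Reference: C·V = s·A·J·C⁻¹ = kg·m²·s⁻².
Each option:
  (a) [s] · [kg·m²·s⁻³·A⁻¹] = kg·m²·s⁻²·A⁻¹
  (b) [kg·m²·s⁻¹] · [s⁻¹] = kg·m²·s⁻²  ← same
  (c) Pa·m² = N·m⁻²·m² = kg·m·s⁻²
  (d) [kg·m·s⁻¹] · [m·s⁻²] = kg·m²·s⁻³
  (e) [m²·s⁻²] · [kg·mol⁻¹] = kg·m²·s⁻²·mol⁻¹
Only (b) matches kg·m²·s⁻².

(b)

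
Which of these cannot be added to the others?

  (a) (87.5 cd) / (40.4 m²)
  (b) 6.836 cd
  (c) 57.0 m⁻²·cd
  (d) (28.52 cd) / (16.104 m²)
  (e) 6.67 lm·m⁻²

Expand each in SI base units:
  (a) [cd] / [m²] = m⁻²·cd
  (b) cd
  (c) cd·m⁻² = m⁻²·cd
  (d) [cd] / [m²] = m⁻²·cd
  (e) lm·m⁻² = cd·m⁻² = m⁻²·cd
All reduce to m⁻²·cd except (b), which is cd.

(b)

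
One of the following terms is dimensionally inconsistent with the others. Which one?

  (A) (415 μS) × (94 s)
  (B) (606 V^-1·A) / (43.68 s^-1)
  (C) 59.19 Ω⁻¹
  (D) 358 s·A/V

Work out the base dimensions of each:
  (A) [kg⁻¹·m⁻²·s³·A²] · [s] = kg⁻¹·m⁻²·s⁴·A²
  (B) [kg⁻¹·m⁻²·s³·A²] / [s⁻¹] = kg⁻¹·m⁻²·s⁴·A²
  (C) Ω⁻¹ = (V·A⁻¹)⁻¹ = kg⁻¹·m⁻²·s³·A²
  (D) A·s·V⁻¹ = A·s·(J·C⁻¹)⁻¹ = kg⁻¹·m⁻²·s⁴·A²
All reduce to kg⁻¹·m⁻²·s⁴·A² except (C), which is kg⁻¹·m⁻²·s³·A².

(C)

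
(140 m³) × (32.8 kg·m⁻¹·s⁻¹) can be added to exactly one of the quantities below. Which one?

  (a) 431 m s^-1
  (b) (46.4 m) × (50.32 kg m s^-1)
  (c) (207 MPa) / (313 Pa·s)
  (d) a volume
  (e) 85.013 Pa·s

(b)

Reference: [m³] · [kg·m⁻¹·s⁻¹] = kg·m²·s⁻¹.
Each option:
  (a) m·s⁻¹
  (b) [m] · [kg·m·s⁻¹] = kg·m²·s⁻¹  ← same
  (c) [kg·m⁻¹·s⁻²] / [kg·m⁻¹·s⁻¹] = s⁻¹
  (d) [volume] = m³
  (e) Pa·s = N·m⁻²·s = kg·m⁻¹·s⁻¹
Only (b) matches kg·m²·s⁻¹.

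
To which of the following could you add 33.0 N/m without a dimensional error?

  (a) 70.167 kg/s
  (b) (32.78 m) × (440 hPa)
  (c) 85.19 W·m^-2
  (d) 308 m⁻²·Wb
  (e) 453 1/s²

Reference: N·m⁻¹ = kg·m·s⁻²·m⁻¹ = kg·s⁻².
Each option:
  (a) kg·s⁻¹
  (b) [m] · [kg·m⁻¹·s⁻²] = kg·s⁻²  ← same
  (c) W·m⁻² = J·s⁻¹·m⁻² = kg·s⁻³
  (d) Wb·m⁻² = V·s·m⁻² = kg·s⁻²·A⁻¹
  (e) s⁻²
Only (b) matches kg·s⁻².

(b)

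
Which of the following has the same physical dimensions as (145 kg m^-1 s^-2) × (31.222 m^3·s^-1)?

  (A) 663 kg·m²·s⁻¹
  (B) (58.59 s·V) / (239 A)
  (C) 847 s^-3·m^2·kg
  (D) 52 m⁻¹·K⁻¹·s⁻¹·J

Reference: [kg·m⁻¹·s⁻²] · [m³·s⁻¹] = kg·m²·s⁻³.
Each option:
  (A) kg·m²·s⁻¹
  (B) [kg·m²·s⁻²·A⁻¹] / [A] = kg·m²·s⁻²·A⁻²
  (C) kg·m²·s⁻³  ← same
  (D) J·s⁻¹·m⁻¹·K⁻¹ = N·m·s⁻¹·m⁻¹·K⁻¹ = kg·m·s⁻³·K⁻¹
Only (C) matches kg·m²·s⁻³.

(C)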